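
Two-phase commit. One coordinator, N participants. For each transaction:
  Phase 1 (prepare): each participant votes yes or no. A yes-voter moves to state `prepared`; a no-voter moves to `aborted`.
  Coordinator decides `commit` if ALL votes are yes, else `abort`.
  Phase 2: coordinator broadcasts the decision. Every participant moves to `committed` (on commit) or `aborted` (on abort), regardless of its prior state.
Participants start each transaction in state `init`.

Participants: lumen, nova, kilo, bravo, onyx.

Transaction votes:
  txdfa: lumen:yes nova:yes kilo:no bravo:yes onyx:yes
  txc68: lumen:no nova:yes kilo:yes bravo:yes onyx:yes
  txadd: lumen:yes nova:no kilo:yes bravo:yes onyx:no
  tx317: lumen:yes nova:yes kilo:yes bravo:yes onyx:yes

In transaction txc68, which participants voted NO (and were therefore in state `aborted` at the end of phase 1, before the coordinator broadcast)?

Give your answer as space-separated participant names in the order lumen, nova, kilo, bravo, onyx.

Txn txc68 phase 1: lumen no -> aborted; nova yes -> prepared; kilo yes -> prepared; bravo yes -> prepared; onyx yes -> prepared

Answer: lumen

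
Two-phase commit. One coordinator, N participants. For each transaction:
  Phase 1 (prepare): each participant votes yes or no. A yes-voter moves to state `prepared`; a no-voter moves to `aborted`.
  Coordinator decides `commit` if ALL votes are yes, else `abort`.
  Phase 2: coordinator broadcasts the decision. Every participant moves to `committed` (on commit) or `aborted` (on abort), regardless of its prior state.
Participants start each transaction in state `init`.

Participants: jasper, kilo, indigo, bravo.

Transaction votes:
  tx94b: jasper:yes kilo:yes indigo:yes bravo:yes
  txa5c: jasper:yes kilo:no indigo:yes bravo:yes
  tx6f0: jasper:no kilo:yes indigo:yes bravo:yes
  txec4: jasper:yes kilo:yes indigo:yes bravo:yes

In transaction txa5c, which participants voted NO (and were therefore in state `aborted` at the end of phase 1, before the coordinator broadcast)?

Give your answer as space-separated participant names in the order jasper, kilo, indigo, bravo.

Answer: kilo

Derivation:
Txn txa5c phase 1: jasper yes -> prepared; kilo no -> aborted; indigo yes -> prepared; bravo yes -> prepared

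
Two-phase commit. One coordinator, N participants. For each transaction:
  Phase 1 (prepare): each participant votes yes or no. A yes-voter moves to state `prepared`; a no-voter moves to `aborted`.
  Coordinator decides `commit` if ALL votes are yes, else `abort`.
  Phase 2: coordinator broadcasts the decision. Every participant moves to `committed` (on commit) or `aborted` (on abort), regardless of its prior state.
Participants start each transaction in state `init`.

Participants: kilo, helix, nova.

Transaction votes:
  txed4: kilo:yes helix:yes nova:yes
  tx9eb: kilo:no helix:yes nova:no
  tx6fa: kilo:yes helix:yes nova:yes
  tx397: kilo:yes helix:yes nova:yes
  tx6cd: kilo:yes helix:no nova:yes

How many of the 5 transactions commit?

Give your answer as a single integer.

Answer: 3

Derivation:
txed4: all yes -> commit (commits=1)
tx9eb: no from kilo, nova -> abort (commits=1)
tx6fa: all yes -> commit (commits=2)
tx397: all yes -> commit (commits=3)
tx6cd: no from helix -> abort (commits=3)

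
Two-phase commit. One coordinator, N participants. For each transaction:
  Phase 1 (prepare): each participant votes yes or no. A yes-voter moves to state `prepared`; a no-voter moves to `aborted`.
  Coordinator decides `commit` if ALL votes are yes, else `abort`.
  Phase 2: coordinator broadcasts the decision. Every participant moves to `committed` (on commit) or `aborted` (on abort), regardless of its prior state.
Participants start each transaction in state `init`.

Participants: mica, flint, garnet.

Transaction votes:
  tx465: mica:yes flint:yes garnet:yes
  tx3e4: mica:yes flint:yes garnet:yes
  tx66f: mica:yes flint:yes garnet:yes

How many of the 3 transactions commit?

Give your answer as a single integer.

Answer: 3

Derivation:
tx465: all yes -> commit (commits=1)
tx3e4: all yes -> commit (commits=2)
tx66f: all yes -> commit (commits=3)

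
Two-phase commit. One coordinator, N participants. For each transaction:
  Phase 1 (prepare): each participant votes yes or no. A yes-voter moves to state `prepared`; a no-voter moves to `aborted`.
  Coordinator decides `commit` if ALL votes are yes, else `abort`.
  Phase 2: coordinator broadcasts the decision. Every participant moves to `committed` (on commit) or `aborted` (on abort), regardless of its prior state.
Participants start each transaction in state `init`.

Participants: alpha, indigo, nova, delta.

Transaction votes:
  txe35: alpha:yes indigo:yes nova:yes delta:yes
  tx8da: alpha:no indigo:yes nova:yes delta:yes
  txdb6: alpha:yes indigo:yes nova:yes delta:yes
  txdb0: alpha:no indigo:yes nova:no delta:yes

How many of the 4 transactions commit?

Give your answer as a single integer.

txe35: all yes -> commit (commits=1)
tx8da: no from alpha -> abort (commits=1)
txdb6: all yes -> commit (commits=2)
txdb0: no from alpha, nova -> abort (commits=2)

Answer: 2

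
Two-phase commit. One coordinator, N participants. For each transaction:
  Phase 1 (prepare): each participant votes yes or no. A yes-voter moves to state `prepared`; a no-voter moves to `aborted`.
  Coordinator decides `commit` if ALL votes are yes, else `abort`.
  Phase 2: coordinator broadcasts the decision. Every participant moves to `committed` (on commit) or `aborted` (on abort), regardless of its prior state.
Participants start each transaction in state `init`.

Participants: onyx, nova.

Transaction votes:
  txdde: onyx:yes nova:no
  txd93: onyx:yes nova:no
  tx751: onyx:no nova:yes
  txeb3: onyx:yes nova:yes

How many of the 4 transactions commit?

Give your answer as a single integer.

txdde: no from nova -> abort (commits=0)
txd93: no from nova -> abort (commits=0)
tx751: no from onyx -> abort (commits=0)
txeb3: all yes -> commit (commits=1)

Answer: 1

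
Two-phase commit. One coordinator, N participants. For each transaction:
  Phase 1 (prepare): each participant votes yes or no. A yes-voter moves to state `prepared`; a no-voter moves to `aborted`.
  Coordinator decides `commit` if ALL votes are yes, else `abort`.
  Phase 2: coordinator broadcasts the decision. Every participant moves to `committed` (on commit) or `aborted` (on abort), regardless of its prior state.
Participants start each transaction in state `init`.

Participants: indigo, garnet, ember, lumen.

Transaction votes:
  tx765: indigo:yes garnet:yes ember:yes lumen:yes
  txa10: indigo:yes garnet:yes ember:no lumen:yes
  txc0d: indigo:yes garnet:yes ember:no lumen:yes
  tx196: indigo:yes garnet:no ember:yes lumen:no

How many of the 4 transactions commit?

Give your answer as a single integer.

Answer: 1

Derivation:
tx765: all yes -> commit (commits=1)
txa10: no from ember -> abort (commits=1)
txc0d: no from ember -> abort (commits=1)
tx196: no from garnet, lumen -> abort (commits=1)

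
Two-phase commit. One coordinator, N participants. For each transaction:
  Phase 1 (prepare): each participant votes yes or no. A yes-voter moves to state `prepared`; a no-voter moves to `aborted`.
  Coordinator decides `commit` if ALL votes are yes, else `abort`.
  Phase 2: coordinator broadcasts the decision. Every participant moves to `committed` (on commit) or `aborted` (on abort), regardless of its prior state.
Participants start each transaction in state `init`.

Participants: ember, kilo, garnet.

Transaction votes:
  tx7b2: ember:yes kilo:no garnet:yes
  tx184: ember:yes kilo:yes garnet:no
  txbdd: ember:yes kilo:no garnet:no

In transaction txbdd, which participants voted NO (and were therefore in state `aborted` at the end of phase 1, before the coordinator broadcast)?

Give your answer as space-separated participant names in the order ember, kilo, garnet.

Answer: kilo garnet

Derivation:
Txn txbdd phase 1: ember yes -> prepared; kilo no -> aborted; garnet no -> aborted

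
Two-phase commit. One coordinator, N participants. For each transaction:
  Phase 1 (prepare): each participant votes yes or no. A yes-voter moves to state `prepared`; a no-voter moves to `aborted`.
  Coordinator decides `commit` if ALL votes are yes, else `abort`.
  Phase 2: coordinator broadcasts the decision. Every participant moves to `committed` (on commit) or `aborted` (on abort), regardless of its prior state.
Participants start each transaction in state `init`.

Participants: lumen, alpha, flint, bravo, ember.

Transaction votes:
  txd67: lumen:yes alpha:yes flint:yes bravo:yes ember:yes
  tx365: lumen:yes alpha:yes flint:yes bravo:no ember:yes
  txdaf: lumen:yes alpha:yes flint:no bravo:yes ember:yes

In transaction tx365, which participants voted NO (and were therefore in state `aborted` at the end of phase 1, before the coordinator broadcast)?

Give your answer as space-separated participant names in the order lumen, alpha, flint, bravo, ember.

Txn tx365 phase 1: lumen yes -> prepared; alpha yes -> prepared; flint yes -> prepared; bravo no -> aborted; ember yes -> prepared

Answer: bravo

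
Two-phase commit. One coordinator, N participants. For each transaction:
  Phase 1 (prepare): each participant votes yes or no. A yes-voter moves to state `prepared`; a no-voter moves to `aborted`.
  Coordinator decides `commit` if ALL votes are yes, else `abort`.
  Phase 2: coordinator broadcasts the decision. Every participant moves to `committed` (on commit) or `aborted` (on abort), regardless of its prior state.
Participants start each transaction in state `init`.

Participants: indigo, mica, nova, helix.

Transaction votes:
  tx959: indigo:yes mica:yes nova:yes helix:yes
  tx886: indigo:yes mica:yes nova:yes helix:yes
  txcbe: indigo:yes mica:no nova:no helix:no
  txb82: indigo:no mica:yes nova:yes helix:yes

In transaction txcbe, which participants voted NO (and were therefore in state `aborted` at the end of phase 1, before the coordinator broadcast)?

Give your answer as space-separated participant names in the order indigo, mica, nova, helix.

Answer: mica nova helix

Derivation:
Txn txcbe phase 1: indigo yes -> prepared; mica no -> aborted; nova no -> aborted; helix no -> aborted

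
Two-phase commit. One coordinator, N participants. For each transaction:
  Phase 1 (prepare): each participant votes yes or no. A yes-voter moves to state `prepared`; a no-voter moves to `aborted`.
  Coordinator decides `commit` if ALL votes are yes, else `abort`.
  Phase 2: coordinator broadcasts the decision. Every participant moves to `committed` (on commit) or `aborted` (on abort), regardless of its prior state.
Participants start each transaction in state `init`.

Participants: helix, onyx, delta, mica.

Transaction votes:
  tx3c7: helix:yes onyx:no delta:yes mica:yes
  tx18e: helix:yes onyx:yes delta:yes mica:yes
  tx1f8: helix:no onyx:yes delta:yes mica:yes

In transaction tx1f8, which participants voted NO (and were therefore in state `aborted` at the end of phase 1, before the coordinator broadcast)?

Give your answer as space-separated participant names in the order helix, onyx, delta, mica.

Txn tx1f8 phase 1: helix no -> aborted; onyx yes -> prepared; delta yes -> prepared; mica yes -> prepared

Answer: helix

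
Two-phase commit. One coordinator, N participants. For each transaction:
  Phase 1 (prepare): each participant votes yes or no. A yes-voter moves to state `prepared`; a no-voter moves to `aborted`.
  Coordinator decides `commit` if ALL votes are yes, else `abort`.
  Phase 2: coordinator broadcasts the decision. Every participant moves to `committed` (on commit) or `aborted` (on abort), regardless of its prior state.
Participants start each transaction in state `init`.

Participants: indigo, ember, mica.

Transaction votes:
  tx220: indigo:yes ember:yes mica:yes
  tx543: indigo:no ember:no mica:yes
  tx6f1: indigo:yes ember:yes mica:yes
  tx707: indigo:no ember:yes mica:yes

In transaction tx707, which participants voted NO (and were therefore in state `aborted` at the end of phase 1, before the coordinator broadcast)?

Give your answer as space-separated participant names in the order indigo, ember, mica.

Answer: indigo

Derivation:
Txn tx707 phase 1: indigo no -> aborted; ember yes -> prepared; mica yes -> prepared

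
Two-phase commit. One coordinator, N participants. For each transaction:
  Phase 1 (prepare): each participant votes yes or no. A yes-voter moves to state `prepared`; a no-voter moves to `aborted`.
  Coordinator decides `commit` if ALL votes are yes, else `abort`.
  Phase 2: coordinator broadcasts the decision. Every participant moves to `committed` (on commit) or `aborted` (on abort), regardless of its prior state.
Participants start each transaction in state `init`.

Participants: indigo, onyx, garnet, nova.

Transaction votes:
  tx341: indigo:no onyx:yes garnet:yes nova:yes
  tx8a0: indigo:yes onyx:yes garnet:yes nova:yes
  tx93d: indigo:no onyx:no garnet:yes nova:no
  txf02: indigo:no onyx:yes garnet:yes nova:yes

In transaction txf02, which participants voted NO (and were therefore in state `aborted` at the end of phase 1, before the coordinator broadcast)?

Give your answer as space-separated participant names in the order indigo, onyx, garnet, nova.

Txn txf02 phase 1: indigo no -> aborted; onyx yes -> prepared; garnet yes -> prepared; nova yes -> prepared

Answer: indigo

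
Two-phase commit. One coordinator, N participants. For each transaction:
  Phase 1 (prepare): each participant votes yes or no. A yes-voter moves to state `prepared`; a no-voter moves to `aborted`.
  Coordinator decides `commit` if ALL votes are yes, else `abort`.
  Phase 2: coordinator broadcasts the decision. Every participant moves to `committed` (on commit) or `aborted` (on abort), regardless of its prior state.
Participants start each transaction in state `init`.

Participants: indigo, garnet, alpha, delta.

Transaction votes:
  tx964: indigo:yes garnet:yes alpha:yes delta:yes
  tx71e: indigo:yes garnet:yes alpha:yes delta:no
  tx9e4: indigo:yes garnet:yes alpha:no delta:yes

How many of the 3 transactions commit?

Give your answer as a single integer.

Answer: 1

Derivation:
tx964: all yes -> commit (commits=1)
tx71e: no from delta -> abort (commits=1)
tx9e4: no from alpha -> abort (commits=1)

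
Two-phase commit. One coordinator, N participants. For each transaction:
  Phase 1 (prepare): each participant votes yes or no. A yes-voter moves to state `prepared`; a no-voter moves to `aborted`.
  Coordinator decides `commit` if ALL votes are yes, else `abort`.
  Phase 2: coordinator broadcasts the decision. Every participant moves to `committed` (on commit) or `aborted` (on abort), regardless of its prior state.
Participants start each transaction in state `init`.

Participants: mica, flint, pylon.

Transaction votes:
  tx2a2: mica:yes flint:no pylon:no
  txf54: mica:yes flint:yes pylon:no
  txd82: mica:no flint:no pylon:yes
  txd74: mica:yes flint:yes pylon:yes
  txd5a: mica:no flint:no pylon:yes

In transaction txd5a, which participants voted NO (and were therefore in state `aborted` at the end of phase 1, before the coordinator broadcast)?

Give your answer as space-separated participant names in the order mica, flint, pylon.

Answer: mica flint

Derivation:
Txn txd5a phase 1: mica no -> aborted; flint no -> aborted; pylon yes -> prepared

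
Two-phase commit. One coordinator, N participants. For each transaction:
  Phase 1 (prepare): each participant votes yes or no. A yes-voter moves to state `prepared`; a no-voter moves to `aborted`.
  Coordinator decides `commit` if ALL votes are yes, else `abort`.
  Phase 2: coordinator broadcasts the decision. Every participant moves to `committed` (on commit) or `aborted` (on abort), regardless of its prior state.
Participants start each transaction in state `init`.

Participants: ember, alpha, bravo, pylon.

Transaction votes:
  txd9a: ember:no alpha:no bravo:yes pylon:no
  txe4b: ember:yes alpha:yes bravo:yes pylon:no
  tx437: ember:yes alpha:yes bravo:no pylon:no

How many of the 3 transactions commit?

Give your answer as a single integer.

Answer: 0

Derivation:
txd9a: no from ember, alpha, pylon -> abort (commits=0)
txe4b: no from pylon -> abort (commits=0)
tx437: no from bravo, pylon -> abort (commits=0)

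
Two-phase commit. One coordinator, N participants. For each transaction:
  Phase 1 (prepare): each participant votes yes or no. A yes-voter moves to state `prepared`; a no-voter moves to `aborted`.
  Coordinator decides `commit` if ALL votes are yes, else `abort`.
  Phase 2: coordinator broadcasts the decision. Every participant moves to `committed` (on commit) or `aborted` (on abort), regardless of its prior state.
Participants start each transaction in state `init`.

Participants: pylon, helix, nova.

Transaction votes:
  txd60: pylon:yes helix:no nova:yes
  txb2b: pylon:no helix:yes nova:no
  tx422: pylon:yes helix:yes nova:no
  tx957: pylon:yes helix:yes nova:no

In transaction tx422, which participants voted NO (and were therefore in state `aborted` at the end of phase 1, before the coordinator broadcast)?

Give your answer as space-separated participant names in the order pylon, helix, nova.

Answer: nova

Derivation:
Txn tx422 phase 1: pylon yes -> prepared; helix yes -> prepared; nova no -> aborted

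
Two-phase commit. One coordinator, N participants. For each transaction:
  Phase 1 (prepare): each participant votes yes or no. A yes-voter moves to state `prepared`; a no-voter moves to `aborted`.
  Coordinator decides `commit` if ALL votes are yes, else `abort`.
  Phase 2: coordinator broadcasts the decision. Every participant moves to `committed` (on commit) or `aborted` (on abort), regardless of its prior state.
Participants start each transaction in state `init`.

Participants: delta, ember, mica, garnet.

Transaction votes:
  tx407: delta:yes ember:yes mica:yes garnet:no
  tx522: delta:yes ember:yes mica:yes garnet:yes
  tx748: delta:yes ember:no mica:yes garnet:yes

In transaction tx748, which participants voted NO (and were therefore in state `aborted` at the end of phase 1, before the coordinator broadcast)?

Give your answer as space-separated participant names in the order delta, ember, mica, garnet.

Answer: ember

Derivation:
Txn tx748 phase 1: delta yes -> prepared; ember no -> aborted; mica yes -> prepared; garnet yes -> prepared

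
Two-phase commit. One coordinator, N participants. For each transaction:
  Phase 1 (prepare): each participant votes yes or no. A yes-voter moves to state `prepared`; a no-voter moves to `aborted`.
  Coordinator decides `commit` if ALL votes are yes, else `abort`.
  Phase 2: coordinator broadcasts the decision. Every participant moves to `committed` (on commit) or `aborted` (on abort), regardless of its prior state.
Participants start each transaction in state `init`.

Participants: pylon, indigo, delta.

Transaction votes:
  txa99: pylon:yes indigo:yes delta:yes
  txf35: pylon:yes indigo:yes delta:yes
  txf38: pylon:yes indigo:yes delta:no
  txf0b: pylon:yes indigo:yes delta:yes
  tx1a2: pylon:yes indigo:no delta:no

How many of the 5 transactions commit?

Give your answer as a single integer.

Answer: 3

Derivation:
txa99: all yes -> commit (commits=1)
txf35: all yes -> commit (commits=2)
txf38: no from delta -> abort (commits=2)
txf0b: all yes -> commit (commits=3)
tx1a2: no from indigo, delta -> abort (commits=3)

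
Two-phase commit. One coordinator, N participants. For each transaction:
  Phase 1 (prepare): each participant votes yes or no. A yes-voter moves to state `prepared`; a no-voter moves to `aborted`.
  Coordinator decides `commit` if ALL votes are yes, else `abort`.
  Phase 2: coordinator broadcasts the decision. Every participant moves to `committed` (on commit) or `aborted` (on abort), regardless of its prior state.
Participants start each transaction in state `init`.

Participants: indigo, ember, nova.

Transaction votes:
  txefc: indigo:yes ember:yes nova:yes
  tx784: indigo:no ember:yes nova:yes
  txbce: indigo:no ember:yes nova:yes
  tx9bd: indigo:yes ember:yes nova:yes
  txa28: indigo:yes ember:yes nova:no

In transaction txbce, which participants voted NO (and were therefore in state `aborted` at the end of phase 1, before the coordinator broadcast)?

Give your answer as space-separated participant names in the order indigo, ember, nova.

Txn txbce phase 1: indigo no -> aborted; ember yes -> prepared; nova yes -> prepared

Answer: indigo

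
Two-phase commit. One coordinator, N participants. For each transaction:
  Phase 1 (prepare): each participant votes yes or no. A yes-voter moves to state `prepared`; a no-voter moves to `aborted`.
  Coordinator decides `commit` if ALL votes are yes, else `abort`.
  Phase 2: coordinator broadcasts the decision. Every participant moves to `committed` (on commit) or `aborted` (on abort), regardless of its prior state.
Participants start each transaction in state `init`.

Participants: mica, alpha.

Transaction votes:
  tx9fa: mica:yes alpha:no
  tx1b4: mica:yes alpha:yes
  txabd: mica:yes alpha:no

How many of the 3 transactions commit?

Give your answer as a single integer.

tx9fa: no from alpha -> abort (commits=0)
tx1b4: all yes -> commit (commits=1)
txabd: no from alpha -> abort (commits=1)

Answer: 1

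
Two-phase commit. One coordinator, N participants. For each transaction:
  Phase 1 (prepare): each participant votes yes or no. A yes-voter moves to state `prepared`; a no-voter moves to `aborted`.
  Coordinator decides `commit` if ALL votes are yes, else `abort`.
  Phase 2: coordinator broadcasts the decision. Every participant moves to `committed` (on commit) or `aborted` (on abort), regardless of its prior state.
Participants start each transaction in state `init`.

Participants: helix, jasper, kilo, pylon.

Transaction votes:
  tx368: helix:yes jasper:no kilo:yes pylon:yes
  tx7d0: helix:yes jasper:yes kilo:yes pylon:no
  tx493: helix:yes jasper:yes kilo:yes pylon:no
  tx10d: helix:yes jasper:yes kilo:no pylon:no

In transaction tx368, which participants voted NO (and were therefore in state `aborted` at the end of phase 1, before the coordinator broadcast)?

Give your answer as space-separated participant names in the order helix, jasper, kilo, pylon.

Txn tx368 phase 1: helix yes -> prepared; jasper no -> aborted; kilo yes -> prepared; pylon yes -> prepared

Answer: jasper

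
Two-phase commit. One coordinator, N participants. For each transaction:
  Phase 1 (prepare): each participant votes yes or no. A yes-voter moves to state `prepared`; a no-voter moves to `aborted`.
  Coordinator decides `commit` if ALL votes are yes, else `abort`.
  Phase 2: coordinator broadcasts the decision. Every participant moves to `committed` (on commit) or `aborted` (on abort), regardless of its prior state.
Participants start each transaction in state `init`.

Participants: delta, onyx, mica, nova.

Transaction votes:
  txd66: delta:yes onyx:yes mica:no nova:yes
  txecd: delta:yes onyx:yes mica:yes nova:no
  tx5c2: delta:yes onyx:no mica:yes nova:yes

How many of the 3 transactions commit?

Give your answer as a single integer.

Answer: 0

Derivation:
txd66: no from mica -> abort (commits=0)
txecd: no from nova -> abort (commits=0)
tx5c2: no from onyx -> abort (commits=0)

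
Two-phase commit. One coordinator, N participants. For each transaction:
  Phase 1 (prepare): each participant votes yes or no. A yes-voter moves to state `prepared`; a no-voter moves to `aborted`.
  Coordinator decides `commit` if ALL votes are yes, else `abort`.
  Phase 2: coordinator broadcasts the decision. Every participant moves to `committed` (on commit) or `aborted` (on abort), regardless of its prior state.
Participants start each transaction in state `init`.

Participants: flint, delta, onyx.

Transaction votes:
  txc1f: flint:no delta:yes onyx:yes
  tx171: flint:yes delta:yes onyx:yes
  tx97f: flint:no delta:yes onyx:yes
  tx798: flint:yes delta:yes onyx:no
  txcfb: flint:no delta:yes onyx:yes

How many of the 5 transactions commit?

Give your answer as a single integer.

txc1f: no from flint -> abort (commits=0)
tx171: all yes -> commit (commits=1)
tx97f: no from flint -> abort (commits=1)
tx798: no from onyx -> abort (commits=1)
txcfb: no from flint -> abort (commits=1)

Answer: 1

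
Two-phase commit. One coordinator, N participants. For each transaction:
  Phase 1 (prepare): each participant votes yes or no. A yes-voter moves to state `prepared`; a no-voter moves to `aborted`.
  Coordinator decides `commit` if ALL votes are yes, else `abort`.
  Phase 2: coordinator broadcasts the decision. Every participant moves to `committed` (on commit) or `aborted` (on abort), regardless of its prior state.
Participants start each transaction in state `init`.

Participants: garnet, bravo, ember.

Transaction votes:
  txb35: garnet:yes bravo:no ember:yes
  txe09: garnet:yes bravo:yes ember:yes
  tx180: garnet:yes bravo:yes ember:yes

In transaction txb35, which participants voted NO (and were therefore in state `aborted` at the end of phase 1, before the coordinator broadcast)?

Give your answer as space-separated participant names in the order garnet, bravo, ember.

Txn txb35 phase 1: garnet yes -> prepared; bravo no -> aborted; ember yes -> prepared

Answer: bravo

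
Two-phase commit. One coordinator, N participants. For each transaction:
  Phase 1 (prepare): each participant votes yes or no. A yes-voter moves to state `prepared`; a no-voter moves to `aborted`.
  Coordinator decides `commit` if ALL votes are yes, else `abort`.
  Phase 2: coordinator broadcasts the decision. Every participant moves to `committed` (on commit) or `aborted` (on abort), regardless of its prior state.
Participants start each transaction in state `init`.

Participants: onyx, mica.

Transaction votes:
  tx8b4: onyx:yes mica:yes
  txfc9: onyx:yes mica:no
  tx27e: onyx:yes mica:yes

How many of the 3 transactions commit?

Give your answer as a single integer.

tx8b4: all yes -> commit (commits=1)
txfc9: no from mica -> abort (commits=1)
tx27e: all yes -> commit (commits=2)

Answer: 2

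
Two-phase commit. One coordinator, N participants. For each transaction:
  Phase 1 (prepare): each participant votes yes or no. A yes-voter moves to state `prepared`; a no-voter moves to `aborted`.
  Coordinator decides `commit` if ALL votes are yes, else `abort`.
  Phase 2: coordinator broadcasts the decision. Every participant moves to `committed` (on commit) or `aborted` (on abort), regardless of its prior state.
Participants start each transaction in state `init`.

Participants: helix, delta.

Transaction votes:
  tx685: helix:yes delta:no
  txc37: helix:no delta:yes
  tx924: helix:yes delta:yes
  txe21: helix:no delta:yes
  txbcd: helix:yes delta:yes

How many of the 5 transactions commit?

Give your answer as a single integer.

tx685: no from delta -> abort (commits=0)
txc37: no from helix -> abort (commits=0)
tx924: all yes -> commit (commits=1)
txe21: no from helix -> abort (commits=1)
txbcd: all yes -> commit (commits=2)

Answer: 2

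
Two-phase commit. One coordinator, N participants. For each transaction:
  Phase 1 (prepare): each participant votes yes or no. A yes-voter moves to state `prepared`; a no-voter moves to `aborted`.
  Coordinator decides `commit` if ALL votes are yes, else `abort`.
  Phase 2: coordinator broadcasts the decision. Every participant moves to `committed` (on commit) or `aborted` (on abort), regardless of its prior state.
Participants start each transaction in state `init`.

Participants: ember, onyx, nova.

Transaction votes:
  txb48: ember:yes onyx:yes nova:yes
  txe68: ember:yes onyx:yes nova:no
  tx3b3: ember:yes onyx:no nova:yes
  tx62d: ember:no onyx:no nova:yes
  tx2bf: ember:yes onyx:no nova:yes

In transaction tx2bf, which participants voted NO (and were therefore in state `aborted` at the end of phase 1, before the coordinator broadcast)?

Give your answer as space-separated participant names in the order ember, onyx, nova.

Answer: onyx

Derivation:
Txn tx2bf phase 1: ember yes -> prepared; onyx no -> aborted; nova yes -> prepared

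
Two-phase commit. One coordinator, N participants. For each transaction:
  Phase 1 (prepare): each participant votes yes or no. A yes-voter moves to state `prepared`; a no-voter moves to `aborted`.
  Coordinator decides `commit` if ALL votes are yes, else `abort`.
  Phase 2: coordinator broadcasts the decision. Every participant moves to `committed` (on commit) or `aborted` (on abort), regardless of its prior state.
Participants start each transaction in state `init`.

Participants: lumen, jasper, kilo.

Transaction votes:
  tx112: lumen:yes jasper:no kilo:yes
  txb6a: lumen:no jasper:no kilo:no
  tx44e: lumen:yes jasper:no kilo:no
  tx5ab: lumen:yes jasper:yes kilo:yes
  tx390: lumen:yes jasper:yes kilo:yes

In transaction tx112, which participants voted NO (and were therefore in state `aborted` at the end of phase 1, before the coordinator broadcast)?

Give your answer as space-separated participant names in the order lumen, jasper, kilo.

Txn tx112 phase 1: lumen yes -> prepared; jasper no -> aborted; kilo yes -> prepared

Answer: jasper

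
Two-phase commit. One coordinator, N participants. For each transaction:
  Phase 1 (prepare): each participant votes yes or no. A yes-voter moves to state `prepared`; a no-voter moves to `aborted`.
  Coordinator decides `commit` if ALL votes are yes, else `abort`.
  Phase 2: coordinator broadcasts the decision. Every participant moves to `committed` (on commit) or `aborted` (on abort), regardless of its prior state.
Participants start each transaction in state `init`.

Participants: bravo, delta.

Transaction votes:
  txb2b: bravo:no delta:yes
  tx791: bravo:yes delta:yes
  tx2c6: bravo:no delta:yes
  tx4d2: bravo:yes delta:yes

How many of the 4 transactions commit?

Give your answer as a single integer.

txb2b: no from bravo -> abort (commits=0)
tx791: all yes -> commit (commits=1)
tx2c6: no from bravo -> abort (commits=1)
tx4d2: all yes -> commit (commits=2)

Answer: 2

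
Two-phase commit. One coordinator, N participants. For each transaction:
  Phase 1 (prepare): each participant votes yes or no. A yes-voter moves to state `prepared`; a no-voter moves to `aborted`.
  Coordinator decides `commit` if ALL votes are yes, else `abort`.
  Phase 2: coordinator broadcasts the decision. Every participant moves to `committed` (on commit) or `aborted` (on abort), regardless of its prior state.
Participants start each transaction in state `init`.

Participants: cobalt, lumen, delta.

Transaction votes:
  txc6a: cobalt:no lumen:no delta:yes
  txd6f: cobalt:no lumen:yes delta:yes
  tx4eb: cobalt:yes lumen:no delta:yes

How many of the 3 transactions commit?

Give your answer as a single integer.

Answer: 0

Derivation:
txc6a: no from cobalt, lumen -> abort (commits=0)
txd6f: no from cobalt -> abort (commits=0)
tx4eb: no from lumen -> abort (commits=0)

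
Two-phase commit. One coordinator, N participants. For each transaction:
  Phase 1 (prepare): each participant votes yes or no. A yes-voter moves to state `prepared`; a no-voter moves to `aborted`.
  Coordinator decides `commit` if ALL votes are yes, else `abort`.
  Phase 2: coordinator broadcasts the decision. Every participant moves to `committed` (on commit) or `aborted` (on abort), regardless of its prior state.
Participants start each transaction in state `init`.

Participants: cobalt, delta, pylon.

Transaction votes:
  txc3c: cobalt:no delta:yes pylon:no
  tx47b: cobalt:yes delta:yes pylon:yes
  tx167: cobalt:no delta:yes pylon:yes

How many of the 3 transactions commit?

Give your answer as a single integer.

txc3c: no from cobalt, pylon -> abort (commits=0)
tx47b: all yes -> commit (commits=1)
tx167: no from cobalt -> abort (commits=1)

Answer: 1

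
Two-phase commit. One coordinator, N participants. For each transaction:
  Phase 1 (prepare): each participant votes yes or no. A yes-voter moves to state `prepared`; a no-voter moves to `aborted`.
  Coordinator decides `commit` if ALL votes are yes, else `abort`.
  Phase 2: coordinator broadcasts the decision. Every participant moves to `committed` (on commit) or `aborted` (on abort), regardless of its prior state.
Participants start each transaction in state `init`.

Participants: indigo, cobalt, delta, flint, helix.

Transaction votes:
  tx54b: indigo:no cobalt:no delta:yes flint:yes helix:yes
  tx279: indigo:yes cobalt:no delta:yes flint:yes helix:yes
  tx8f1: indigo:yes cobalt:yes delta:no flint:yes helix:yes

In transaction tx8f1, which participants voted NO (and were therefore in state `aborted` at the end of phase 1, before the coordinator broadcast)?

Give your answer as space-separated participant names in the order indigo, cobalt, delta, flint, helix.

Txn tx8f1 phase 1: indigo yes -> prepared; cobalt yes -> prepared; delta no -> aborted; flint yes -> prepared; helix yes -> prepared

Answer: delta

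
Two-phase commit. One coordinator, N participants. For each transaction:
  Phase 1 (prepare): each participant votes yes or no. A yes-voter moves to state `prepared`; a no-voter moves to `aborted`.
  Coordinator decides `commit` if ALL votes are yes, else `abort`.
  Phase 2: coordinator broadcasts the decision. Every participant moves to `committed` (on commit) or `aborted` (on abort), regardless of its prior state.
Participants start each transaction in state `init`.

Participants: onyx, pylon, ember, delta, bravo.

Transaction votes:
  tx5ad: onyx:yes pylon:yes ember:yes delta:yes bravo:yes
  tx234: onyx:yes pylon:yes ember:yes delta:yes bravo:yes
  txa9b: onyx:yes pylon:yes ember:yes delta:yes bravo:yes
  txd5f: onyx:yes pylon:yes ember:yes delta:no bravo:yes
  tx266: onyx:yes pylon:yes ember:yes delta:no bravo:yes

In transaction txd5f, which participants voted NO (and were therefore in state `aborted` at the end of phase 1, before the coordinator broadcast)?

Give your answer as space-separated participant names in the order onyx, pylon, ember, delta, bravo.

Txn txd5f phase 1: onyx yes -> prepared; pylon yes -> prepared; ember yes -> prepared; delta no -> aborted; bravo yes -> prepared

Answer: delta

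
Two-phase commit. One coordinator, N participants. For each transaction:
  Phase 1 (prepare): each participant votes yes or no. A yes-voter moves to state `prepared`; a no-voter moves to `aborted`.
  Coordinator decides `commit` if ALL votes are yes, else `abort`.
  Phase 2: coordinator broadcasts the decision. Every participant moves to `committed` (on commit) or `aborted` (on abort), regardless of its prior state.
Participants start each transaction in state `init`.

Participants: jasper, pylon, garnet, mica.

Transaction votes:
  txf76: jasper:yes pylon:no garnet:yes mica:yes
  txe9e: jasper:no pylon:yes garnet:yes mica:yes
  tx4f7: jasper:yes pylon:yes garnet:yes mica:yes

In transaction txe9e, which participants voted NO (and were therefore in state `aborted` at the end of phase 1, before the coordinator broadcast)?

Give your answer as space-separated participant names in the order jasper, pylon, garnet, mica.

Txn txe9e phase 1: jasper no -> aborted; pylon yes -> prepared; garnet yes -> prepared; mica yes -> prepared

Answer: jasper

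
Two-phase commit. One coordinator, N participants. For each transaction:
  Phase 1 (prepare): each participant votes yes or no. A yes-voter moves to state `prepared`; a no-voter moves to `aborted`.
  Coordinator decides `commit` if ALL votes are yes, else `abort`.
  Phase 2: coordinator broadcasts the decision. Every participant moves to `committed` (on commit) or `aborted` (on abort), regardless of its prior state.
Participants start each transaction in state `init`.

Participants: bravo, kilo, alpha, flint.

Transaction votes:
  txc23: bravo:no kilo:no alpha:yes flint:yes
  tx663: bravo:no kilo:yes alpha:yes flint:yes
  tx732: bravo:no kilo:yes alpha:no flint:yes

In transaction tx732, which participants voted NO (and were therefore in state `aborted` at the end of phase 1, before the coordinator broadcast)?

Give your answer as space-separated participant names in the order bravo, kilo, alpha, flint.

Answer: bravo alpha

Derivation:
Txn tx732 phase 1: bravo no -> aborted; kilo yes -> prepared; alpha no -> aborted; flint yes -> prepared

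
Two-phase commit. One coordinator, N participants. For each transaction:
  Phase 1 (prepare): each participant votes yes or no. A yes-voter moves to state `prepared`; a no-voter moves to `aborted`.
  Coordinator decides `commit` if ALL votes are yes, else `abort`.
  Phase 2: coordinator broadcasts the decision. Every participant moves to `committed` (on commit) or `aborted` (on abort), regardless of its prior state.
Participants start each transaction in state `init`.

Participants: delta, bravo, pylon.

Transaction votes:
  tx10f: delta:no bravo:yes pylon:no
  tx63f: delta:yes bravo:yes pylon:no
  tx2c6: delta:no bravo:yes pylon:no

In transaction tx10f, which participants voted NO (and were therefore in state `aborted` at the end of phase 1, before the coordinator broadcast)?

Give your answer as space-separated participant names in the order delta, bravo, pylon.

Answer: delta pylon

Derivation:
Txn tx10f phase 1: delta no -> aborted; bravo yes -> prepared; pylon no -> aborted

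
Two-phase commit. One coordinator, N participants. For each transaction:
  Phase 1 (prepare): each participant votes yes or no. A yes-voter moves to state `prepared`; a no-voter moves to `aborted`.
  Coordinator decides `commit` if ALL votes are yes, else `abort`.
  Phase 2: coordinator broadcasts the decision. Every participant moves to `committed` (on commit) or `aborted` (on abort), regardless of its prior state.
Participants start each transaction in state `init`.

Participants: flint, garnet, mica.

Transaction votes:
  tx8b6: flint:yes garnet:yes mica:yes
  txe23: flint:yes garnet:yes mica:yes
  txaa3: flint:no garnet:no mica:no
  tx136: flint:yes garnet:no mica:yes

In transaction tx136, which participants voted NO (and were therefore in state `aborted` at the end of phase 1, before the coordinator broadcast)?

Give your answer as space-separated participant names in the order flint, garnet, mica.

Answer: garnet

Derivation:
Txn tx136 phase 1: flint yes -> prepared; garnet no -> aborted; mica yes -> prepared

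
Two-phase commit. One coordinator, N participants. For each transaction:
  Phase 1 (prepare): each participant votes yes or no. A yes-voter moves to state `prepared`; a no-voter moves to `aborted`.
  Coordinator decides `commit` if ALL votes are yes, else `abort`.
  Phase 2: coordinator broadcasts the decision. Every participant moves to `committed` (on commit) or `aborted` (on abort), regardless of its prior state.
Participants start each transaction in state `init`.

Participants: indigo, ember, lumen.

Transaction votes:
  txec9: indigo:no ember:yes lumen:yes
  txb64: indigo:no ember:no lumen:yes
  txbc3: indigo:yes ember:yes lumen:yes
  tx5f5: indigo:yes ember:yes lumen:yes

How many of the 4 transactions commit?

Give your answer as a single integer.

txec9: no from indigo -> abort (commits=0)
txb64: no from indigo, ember -> abort (commits=0)
txbc3: all yes -> commit (commits=1)
tx5f5: all yes -> commit (commits=2)

Answer: 2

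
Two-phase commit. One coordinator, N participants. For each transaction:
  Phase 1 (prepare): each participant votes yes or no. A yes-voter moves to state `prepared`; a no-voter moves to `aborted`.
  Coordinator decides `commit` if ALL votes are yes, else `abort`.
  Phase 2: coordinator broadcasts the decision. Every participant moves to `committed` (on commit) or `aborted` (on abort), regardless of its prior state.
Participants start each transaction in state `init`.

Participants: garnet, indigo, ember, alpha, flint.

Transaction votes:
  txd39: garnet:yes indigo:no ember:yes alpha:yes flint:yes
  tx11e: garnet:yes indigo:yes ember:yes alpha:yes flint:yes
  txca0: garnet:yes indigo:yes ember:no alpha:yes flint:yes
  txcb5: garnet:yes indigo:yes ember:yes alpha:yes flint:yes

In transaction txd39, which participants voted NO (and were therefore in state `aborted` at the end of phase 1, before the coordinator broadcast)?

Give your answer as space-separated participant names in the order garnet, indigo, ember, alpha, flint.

Txn txd39 phase 1: garnet yes -> prepared; indigo no -> aborted; ember yes -> prepared; alpha yes -> prepared; flint yes -> prepared

Answer: indigo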